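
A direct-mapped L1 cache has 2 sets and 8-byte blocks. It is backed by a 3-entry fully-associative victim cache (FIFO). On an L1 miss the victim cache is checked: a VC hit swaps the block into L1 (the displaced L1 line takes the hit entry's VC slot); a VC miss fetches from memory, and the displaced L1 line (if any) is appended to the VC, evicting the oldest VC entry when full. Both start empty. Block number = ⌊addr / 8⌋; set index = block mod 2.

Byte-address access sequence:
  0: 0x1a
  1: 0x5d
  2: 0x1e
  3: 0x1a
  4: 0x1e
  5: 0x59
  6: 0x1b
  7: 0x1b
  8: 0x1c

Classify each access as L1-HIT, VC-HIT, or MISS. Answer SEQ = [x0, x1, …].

#0 0x1a→b3/s1 MISS; vc=[]
#1 0x5d→b11/s1 MISS; vc=[3]
#2 0x1e→b3/s1 VC-HIT; vc=[11]
#3 0x1a→b3/s1 L1-HIT; vc=[11]
#4 0x1e→b3/s1 L1-HIT; vc=[11]
#5 0x59→b11/s1 VC-HIT; vc=[3]
#6 0x1b→b3/s1 VC-HIT; vc=[11]
#7 0x1b→b3/s1 L1-HIT; vc=[11]
#8 0x1c→b3/s1 L1-HIT; vc=[11]

SEQ = [MISS, MISS, VC-HIT, L1-HIT, L1-HIT, VC-HIT, VC-HIT, L1-HIT, L1-HIT]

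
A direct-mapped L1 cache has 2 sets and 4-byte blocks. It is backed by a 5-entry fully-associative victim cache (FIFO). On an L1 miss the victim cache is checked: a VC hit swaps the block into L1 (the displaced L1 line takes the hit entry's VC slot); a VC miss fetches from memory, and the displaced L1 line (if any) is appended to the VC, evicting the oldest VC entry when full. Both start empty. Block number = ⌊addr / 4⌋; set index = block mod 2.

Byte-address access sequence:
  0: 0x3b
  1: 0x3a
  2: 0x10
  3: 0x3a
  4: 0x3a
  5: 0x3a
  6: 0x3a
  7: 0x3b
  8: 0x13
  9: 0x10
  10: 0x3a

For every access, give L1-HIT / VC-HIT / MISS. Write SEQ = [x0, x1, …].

SEQ = [MISS, L1-HIT, MISS, VC-HIT, L1-HIT, L1-HIT, L1-HIT, L1-HIT, VC-HIT, L1-HIT, VC-HIT]

  [0] addr=0x3b blk=14 s=0: MISS | VC []
  [1] addr=0x3a blk=14 s=0: L1-HIT | VC []
  [2] addr=0x10 blk=4 s=0: MISS | VC [14]
  [3] addr=0x3a blk=14 s=0: VC-HIT | VC [4]
  [4] addr=0x3a blk=14 s=0: L1-HIT | VC [4]
  [5] addr=0x3a blk=14 s=0: L1-HIT | VC [4]
  [6] addr=0x3a blk=14 s=0: L1-HIT | VC [4]
  [7] addr=0x3b blk=14 s=0: L1-HIT | VC [4]
  [8] addr=0x13 blk=4 s=0: VC-HIT | VC [14]
  [9] addr=0x10 blk=4 s=0: L1-HIT | VC [14]
  [10] addr=0x3a blk=14 s=0: VC-HIT | VC [4]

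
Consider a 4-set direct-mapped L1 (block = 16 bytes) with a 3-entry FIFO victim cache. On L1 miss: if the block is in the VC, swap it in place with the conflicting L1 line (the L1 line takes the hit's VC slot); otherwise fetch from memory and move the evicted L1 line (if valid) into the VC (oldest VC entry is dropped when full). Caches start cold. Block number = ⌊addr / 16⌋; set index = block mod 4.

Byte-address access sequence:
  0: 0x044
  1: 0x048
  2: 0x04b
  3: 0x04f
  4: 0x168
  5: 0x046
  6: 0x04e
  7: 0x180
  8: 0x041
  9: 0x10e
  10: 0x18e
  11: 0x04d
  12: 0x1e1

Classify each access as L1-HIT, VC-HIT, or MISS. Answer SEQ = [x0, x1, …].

SEQ = [MISS, L1-HIT, L1-HIT, L1-HIT, MISS, L1-HIT, L1-HIT, MISS, VC-HIT, MISS, VC-HIT, VC-HIT, MISS]

#0 0x44→b4/s0 MISS; vc=[]
#1 0x48→b4/s0 L1-HIT; vc=[]
#2 0x4b→b4/s0 L1-HIT; vc=[]
#3 0x4f→b4/s0 L1-HIT; vc=[]
#4 0x168→b22/s2 MISS; vc=[]
#5 0x46→b4/s0 L1-HIT; vc=[]
#6 0x4e→b4/s0 L1-HIT; vc=[]
#7 0x180→b24/s0 MISS; vc=[4]
#8 0x41→b4/s0 VC-HIT; vc=[24]
#9 0x10e→b16/s0 MISS; vc=[24,4]
#10 0x18e→b24/s0 VC-HIT; vc=[16,4]
#11 0x4d→b4/s0 VC-HIT; vc=[16,24]
#12 0x1e1→b30/s2 MISS; vc=[16,24,22]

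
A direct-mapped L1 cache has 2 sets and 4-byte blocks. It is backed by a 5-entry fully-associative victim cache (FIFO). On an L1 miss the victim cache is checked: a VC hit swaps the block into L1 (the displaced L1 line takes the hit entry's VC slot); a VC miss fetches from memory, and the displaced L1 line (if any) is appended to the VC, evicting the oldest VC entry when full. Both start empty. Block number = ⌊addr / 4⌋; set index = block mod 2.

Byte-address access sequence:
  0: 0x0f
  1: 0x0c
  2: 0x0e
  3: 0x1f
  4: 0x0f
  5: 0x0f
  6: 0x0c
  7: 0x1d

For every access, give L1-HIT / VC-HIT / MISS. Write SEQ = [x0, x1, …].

SEQ = [MISS, L1-HIT, L1-HIT, MISS, VC-HIT, L1-HIT, L1-HIT, VC-HIT]

#0 0xf→b3/s1 MISS; vc=[]
#1 0xc→b3/s1 L1-HIT; vc=[]
#2 0xe→b3/s1 L1-HIT; vc=[]
#3 0x1f→b7/s1 MISS; vc=[3]
#4 0xf→b3/s1 VC-HIT; vc=[7]
#5 0xf→b3/s1 L1-HIT; vc=[7]
#6 0xc→b3/s1 L1-HIT; vc=[7]
#7 0x1d→b7/s1 VC-HIT; vc=[3]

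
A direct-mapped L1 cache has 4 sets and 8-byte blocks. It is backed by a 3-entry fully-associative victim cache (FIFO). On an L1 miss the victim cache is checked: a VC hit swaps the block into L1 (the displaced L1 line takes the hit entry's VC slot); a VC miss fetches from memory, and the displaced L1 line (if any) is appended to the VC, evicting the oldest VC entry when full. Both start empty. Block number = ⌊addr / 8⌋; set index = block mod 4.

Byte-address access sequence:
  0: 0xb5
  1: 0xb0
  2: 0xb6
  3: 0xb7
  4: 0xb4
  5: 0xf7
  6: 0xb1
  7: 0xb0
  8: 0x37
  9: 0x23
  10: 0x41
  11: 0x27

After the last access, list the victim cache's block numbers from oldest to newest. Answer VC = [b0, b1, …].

VC = [30, 22, 8]

#0 0xb5→b22/s2 MISS; vc=[]
#1 0xb0→b22/s2 L1-HIT; vc=[]
#2 0xb6→b22/s2 L1-HIT; vc=[]
#3 0xb7→b22/s2 L1-HIT; vc=[]
#4 0xb4→b22/s2 L1-HIT; vc=[]
#5 0xf7→b30/s2 MISS; vc=[22]
#6 0xb1→b22/s2 VC-HIT; vc=[30]
#7 0xb0→b22/s2 L1-HIT; vc=[30]
#8 0x37→b6/s2 MISS; vc=[30,22]
#9 0x23→b4/s0 MISS; vc=[30,22]
#10 0x41→b8/s0 MISS; vc=[30,22,4]
#11 0x27→b4/s0 VC-HIT; vc=[30,22,8]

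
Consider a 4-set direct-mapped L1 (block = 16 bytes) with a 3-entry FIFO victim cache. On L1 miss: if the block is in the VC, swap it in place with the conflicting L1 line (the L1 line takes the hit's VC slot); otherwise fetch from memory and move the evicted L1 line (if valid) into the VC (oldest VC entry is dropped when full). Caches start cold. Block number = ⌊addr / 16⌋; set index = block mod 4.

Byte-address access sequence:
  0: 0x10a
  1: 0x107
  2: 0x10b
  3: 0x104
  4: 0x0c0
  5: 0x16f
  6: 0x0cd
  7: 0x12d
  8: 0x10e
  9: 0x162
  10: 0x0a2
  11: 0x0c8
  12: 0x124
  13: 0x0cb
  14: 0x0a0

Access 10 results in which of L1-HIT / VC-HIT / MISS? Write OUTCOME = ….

OUTCOME = MISS

#0 0x10a→b16/s0 MISS; vc=[]
#1 0x107→b16/s0 L1-HIT; vc=[]
#2 0x10b→b16/s0 L1-HIT; vc=[]
#3 0x104→b16/s0 L1-HIT; vc=[]
#4 0xc0→b12/s0 MISS; vc=[16]
#5 0x16f→b22/s2 MISS; vc=[16]
#6 0xcd→b12/s0 L1-HIT; vc=[16]
#7 0x12d→b18/s2 MISS; vc=[16,22]
#8 0x10e→b16/s0 VC-HIT; vc=[12,22]
#9 0x162→b22/s2 VC-HIT; vc=[12,18]
#10 0xa2→b10/s2 MISS; vc=[12,18,22]
#11 0xc8→b12/s0 VC-HIT; vc=[16,18,22]
#12 0x124→b18/s2 VC-HIT; vc=[16,10,22]
#13 0xcb→b12/s0 L1-HIT; vc=[16,10,22]
#14 0xa0→b10/s2 VC-HIT; vc=[16,18,22]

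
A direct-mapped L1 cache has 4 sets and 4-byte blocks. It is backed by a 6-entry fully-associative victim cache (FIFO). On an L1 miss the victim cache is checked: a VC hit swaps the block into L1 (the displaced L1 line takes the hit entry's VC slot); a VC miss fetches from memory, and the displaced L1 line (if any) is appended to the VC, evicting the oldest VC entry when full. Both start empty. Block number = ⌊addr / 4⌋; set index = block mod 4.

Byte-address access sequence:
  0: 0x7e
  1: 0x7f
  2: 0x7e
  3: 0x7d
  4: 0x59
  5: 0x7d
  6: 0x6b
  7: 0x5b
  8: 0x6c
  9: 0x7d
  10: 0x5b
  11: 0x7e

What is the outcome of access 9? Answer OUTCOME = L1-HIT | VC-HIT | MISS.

  [0] addr=0x7e blk=31 s=3: MISS | VC []
  [1] addr=0x7f blk=31 s=3: L1-HIT | VC []
  [2] addr=0x7e blk=31 s=3: L1-HIT | VC []
  [3] addr=0x7d blk=31 s=3: L1-HIT | VC []
  [4] addr=0x59 blk=22 s=2: MISS | VC []
  [5] addr=0x7d blk=31 s=3: L1-HIT | VC []
  [6] addr=0x6b blk=26 s=2: MISS | VC [22]
  [7] addr=0x5b blk=22 s=2: VC-HIT | VC [26]
  [8] addr=0x6c blk=27 s=3: MISS | VC [26, 31]
  [9] addr=0x7d blk=31 s=3: VC-HIT | VC [26, 27]
  [10] addr=0x5b blk=22 s=2: L1-HIT | VC [26, 27]
  [11] addr=0x7e blk=31 s=3: L1-HIT | VC [26, 27]

OUTCOME = VC-HIT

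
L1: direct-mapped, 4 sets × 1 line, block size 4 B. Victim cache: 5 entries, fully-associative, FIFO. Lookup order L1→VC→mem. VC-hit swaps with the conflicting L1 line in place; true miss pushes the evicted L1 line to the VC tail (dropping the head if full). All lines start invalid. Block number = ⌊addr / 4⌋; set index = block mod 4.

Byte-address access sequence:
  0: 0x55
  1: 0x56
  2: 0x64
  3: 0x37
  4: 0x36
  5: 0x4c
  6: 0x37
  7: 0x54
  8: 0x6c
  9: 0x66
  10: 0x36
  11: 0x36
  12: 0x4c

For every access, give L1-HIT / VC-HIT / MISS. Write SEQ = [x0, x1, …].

SEQ = [MISS, L1-HIT, MISS, MISS, L1-HIT, MISS, L1-HIT, VC-HIT, MISS, VC-HIT, VC-HIT, L1-HIT, VC-HIT]

0: 0x55 (blk 21, set 1) → MISS  vc=[]
1: 0x56 (blk 21, set 1) → L1-HIT  vc=[]
2: 0x64 (blk 25, set 1) → MISS  vc=[21]
3: 0x37 (blk 13, set 1) → MISS  vc=[21, 25]
4: 0x36 (blk 13, set 1) → L1-HIT  vc=[21, 25]
5: 0x4c (blk 19, set 3) → MISS  vc=[21, 25]
6: 0x37 (blk 13, set 1) → L1-HIT  vc=[21, 25]
7: 0x54 (blk 21, set 1) → VC-HIT  vc=[13, 25]
8: 0x6c (blk 27, set 3) → MISS  vc=[13, 25, 19]
9: 0x66 (blk 25, set 1) → VC-HIT  vc=[13, 21, 19]
10: 0x36 (blk 13, set 1) → VC-HIT  vc=[25, 21, 19]
11: 0x36 (blk 13, set 1) → L1-HIT  vc=[25, 21, 19]
12: 0x4c (blk 19, set 3) → VC-HIT  vc=[25, 21, 27]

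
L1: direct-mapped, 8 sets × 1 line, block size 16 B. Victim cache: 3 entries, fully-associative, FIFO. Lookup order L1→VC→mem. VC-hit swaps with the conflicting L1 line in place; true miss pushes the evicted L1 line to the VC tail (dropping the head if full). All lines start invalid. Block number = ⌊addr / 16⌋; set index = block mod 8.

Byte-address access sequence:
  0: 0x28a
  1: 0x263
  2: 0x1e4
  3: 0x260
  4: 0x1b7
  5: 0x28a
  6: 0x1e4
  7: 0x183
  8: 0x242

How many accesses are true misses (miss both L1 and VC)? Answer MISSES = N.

MISSES = 6

0: 0x28a (blk 40, set 0) → MISS  vc=[]
1: 0x263 (blk 38, set 6) → MISS  vc=[]
2: 0x1e4 (blk 30, set 6) → MISS  vc=[38]
3: 0x260 (blk 38, set 6) → VC-HIT  vc=[30]
4: 0x1b7 (blk 27, set 3) → MISS  vc=[30]
5: 0x28a (blk 40, set 0) → L1-HIT  vc=[30]
6: 0x1e4 (blk 30, set 6) → VC-HIT  vc=[38]
7: 0x183 (blk 24, set 0) → MISS  vc=[38, 40]
8: 0x242 (blk 36, set 4) → MISS  vc=[38, 40]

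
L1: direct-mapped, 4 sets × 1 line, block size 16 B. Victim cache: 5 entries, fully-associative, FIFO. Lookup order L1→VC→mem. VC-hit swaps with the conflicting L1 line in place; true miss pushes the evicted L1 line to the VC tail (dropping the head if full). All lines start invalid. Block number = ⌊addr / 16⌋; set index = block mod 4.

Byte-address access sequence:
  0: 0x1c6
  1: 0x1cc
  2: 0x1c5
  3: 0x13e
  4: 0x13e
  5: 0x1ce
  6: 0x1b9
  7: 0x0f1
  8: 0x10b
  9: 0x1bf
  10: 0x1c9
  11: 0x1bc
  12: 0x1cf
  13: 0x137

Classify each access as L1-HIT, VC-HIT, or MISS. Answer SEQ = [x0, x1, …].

SEQ = [MISS, L1-HIT, L1-HIT, MISS, L1-HIT, L1-HIT, MISS, MISS, MISS, VC-HIT, VC-HIT, L1-HIT, L1-HIT, VC-HIT]

0: 0x1c6 (blk 28, set 0) → MISS  vc=[]
1: 0x1cc (blk 28, set 0) → L1-HIT  vc=[]
2: 0x1c5 (blk 28, set 0) → L1-HIT  vc=[]
3: 0x13e (blk 19, set 3) → MISS  vc=[]
4: 0x13e (blk 19, set 3) → L1-HIT  vc=[]
5: 0x1ce (blk 28, set 0) → L1-HIT  vc=[]
6: 0x1b9 (blk 27, set 3) → MISS  vc=[19]
7: 0xf1 (blk 15, set 3) → MISS  vc=[19, 27]
8: 0x10b (blk 16, set 0) → MISS  vc=[19, 27, 28]
9: 0x1bf (blk 27, set 3) → VC-HIT  vc=[19, 15, 28]
10: 0x1c9 (blk 28, set 0) → VC-HIT  vc=[19, 15, 16]
11: 0x1bc (blk 27, set 3) → L1-HIT  vc=[19, 15, 16]
12: 0x1cf (blk 28, set 0) → L1-HIT  vc=[19, 15, 16]
13: 0x137 (blk 19, set 3) → VC-HIT  vc=[27, 15, 16]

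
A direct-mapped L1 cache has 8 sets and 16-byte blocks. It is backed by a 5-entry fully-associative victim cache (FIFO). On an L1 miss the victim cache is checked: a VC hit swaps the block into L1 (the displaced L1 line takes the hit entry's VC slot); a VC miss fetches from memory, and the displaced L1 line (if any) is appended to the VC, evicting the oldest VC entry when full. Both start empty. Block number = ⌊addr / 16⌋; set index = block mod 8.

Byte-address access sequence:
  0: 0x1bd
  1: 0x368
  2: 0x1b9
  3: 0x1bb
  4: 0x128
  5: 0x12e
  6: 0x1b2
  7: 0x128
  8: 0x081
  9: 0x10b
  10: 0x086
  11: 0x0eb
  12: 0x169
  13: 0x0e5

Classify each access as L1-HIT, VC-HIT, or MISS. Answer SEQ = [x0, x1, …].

SEQ = [MISS, MISS, L1-HIT, L1-HIT, MISS, L1-HIT, L1-HIT, L1-HIT, MISS, MISS, VC-HIT, MISS, MISS, VC-HIT]

0: 0x1bd (blk 27, set 3) → MISS  vc=[]
1: 0x368 (blk 54, set 6) → MISS  vc=[]
2: 0x1b9 (blk 27, set 3) → L1-HIT  vc=[]
3: 0x1bb (blk 27, set 3) → L1-HIT  vc=[]
4: 0x128 (blk 18, set 2) → MISS  vc=[]
5: 0x12e (blk 18, set 2) → L1-HIT  vc=[]
6: 0x1b2 (blk 27, set 3) → L1-HIT  vc=[]
7: 0x128 (blk 18, set 2) → L1-HIT  vc=[]
8: 0x81 (blk 8, set 0) → MISS  vc=[]
9: 0x10b (blk 16, set 0) → MISS  vc=[8]
10: 0x86 (blk 8, set 0) → VC-HIT  vc=[16]
11: 0xeb (blk 14, set 6) → MISS  vc=[16, 54]
12: 0x169 (blk 22, set 6) → MISS  vc=[16, 54, 14]
13: 0xe5 (blk 14, set 6) → VC-HIT  vc=[16, 54, 22]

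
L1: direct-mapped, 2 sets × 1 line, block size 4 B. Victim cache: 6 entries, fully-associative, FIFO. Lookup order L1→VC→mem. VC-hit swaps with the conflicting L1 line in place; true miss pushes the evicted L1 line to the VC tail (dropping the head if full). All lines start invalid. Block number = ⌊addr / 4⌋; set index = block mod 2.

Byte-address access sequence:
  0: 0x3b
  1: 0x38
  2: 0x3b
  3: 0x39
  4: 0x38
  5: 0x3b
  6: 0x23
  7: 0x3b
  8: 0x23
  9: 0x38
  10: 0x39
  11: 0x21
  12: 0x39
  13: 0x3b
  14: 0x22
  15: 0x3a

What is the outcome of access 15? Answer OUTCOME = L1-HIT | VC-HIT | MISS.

#0 0x3b→b14/s0 MISS; vc=[]
#1 0x38→b14/s0 L1-HIT; vc=[]
#2 0x3b→b14/s0 L1-HIT; vc=[]
#3 0x39→b14/s0 L1-HIT; vc=[]
#4 0x38→b14/s0 L1-HIT; vc=[]
#5 0x3b→b14/s0 L1-HIT; vc=[]
#6 0x23→b8/s0 MISS; vc=[14]
#7 0x3b→b14/s0 VC-HIT; vc=[8]
#8 0x23→b8/s0 VC-HIT; vc=[14]
#9 0x38→b14/s0 VC-HIT; vc=[8]
#10 0x39→b14/s0 L1-HIT; vc=[8]
#11 0x21→b8/s0 VC-HIT; vc=[14]
#12 0x39→b14/s0 VC-HIT; vc=[8]
#13 0x3b→b14/s0 L1-HIT; vc=[8]
#14 0x22→b8/s0 VC-HIT; vc=[14]
#15 0x3a→b14/s0 VC-HIT; vc=[8]

OUTCOME = VC-HIT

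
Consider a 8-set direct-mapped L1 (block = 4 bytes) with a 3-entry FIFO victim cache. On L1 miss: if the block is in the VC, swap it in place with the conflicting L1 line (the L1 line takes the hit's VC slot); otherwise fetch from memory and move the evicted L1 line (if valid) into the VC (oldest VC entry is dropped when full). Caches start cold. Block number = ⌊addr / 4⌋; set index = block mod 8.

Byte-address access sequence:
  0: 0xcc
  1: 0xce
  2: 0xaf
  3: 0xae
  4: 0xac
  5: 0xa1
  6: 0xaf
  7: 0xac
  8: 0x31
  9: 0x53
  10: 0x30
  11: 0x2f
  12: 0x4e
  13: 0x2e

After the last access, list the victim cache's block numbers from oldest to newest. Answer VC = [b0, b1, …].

VC = [20, 43, 19]

  [0] addr=0xcc blk=51 s=3: MISS | VC []
  [1] addr=0xce blk=51 s=3: L1-HIT | VC []
  [2] addr=0xaf blk=43 s=3: MISS | VC [51]
  [3] addr=0xae blk=43 s=3: L1-HIT | VC [51]
  [4] addr=0xac blk=43 s=3: L1-HIT | VC [51]
  [5] addr=0xa1 blk=40 s=0: MISS | VC [51]
  [6] addr=0xaf blk=43 s=3: L1-HIT | VC [51]
  [7] addr=0xac blk=43 s=3: L1-HIT | VC [51]
  [8] addr=0x31 blk=12 s=4: MISS | VC [51]
  [9] addr=0x53 blk=20 s=4: MISS | VC [51, 12]
  [10] addr=0x30 blk=12 s=4: VC-HIT | VC [51, 20]
  [11] addr=0x2f blk=11 s=3: MISS | VC [51, 20, 43]
  [12] addr=0x4e blk=19 s=3: MISS | VC [20, 43, 11]
  [13] addr=0x2e blk=11 s=3: VC-HIT | VC [20, 43, 19]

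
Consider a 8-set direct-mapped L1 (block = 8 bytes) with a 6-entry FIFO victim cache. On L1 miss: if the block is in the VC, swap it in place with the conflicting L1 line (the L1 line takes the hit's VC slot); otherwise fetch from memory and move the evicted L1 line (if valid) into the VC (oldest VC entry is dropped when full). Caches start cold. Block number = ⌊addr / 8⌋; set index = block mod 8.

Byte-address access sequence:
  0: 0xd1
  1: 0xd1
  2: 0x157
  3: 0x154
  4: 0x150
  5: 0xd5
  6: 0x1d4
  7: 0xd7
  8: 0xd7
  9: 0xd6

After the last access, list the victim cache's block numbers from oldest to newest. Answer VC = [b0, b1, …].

  [0] addr=0xd1 blk=26 s=2: MISS | VC []
  [1] addr=0xd1 blk=26 s=2: L1-HIT | VC []
  [2] addr=0x157 blk=42 s=2: MISS | VC [26]
  [3] addr=0x154 blk=42 s=2: L1-HIT | VC [26]
  [4] addr=0x150 blk=42 s=2: L1-HIT | VC [26]
  [5] addr=0xd5 blk=26 s=2: VC-HIT | VC [42]
  [6] addr=0x1d4 blk=58 s=2: MISS | VC [42, 26]
  [7] addr=0xd7 blk=26 s=2: VC-HIT | VC [42, 58]
  [8] addr=0xd7 blk=26 s=2: L1-HIT | VC [42, 58]
  [9] addr=0xd6 blk=26 s=2: L1-HIT | VC [42, 58]

VC = [42, 58]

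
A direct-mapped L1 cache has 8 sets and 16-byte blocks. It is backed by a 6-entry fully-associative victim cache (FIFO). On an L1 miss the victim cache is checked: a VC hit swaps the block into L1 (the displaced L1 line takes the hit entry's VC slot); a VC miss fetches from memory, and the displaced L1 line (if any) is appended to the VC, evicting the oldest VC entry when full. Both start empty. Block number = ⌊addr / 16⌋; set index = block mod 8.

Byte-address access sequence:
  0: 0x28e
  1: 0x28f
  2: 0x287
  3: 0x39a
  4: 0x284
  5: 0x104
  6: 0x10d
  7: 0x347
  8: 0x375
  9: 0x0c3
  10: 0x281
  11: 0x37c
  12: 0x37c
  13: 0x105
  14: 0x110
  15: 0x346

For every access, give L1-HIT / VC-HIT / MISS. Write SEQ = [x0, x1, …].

  [0] addr=0x28e blk=40 s=0: MISS | VC []
  [1] addr=0x28f blk=40 s=0: L1-HIT | VC []
  [2] addr=0x287 blk=40 s=0: L1-HIT | VC []
  [3] addr=0x39a blk=57 s=1: MISS | VC []
  [4] addr=0x284 blk=40 s=0: L1-HIT | VC []
  [5] addr=0x104 blk=16 s=0: MISS | VC [40]
  [6] addr=0x10d blk=16 s=0: L1-HIT | VC [40]
  [7] addr=0x347 blk=52 s=4: MISS | VC [40]
  [8] addr=0x375 blk=55 s=7: MISS | VC [40]
  [9] addr=0xc3 blk=12 s=4: MISS | VC [40, 52]
  [10] addr=0x281 blk=40 s=0: VC-HIT | VC [16, 52]
  [11] addr=0x37c blk=55 s=7: L1-HIT | VC [16, 52]
  [12] addr=0x37c blk=55 s=7: L1-HIT | VC [16, 52]
  [13] addr=0x105 blk=16 s=0: VC-HIT | VC [40, 52]
  [14] addr=0x110 blk=17 s=1: MISS | VC [40, 52, 57]
  [15] addr=0x346 blk=52 s=4: VC-HIT | VC [40, 12, 57]

SEQ = [MISS, L1-HIT, L1-HIT, MISS, L1-HIT, MISS, L1-HIT, MISS, MISS, MISS, VC-HIT, L1-HIT, L1-HIT, VC-HIT, MISS, VC-HIT]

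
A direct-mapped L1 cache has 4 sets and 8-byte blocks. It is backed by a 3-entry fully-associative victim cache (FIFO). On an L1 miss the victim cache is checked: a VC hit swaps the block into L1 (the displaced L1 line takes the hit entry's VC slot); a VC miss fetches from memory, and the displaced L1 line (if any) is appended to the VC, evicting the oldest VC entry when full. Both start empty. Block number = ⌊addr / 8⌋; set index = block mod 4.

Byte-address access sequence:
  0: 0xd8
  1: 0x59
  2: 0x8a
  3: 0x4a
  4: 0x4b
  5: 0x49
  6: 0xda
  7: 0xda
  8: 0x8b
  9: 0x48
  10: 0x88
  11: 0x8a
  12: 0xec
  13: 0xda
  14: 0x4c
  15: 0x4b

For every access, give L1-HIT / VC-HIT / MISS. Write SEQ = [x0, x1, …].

#0 0xd8→b27/s3 MISS; vc=[]
#1 0x59→b11/s3 MISS; vc=[27]
#2 0x8a→b17/s1 MISS; vc=[27]
#3 0x4a→b9/s1 MISS; vc=[27,17]
#4 0x4b→b9/s1 L1-HIT; vc=[27,17]
#5 0x49→b9/s1 L1-HIT; vc=[27,17]
#6 0xda→b27/s3 VC-HIT; vc=[11,17]
#7 0xda→b27/s3 L1-HIT; vc=[11,17]
#8 0x8b→b17/s1 VC-HIT; vc=[11,9]
#9 0x48→b9/s1 VC-HIT; vc=[11,17]
#10 0x88→b17/s1 VC-HIT; vc=[11,9]
#11 0x8a→b17/s1 L1-HIT; vc=[11,9]
#12 0xec→b29/s1 MISS; vc=[11,9,17]
#13 0xda→b27/s3 L1-HIT; vc=[11,9,17]
#14 0x4c→b9/s1 VC-HIT; vc=[11,29,17]
#15 0x4b→b9/s1 L1-HIT; vc=[11,29,17]

SEQ = [MISS, MISS, MISS, MISS, L1-HIT, L1-HIT, VC-HIT, L1-HIT, VC-HIT, VC-HIT, VC-HIT, L1-HIT, MISS, L1-HIT, VC-HIT, L1-HIT]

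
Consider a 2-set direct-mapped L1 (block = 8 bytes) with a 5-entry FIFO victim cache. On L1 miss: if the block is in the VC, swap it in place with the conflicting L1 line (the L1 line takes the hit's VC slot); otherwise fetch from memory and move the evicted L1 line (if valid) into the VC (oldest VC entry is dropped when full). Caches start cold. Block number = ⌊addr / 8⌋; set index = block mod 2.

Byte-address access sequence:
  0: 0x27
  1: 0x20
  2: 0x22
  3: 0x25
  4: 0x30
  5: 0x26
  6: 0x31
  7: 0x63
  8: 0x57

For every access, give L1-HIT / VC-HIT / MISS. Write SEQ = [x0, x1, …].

SEQ = [MISS, L1-HIT, L1-HIT, L1-HIT, MISS, VC-HIT, VC-HIT, MISS, MISS]

0: 0x27 (blk 4, set 0) → MISS  vc=[]
1: 0x20 (blk 4, set 0) → L1-HIT  vc=[]
2: 0x22 (blk 4, set 0) → L1-HIT  vc=[]
3: 0x25 (blk 4, set 0) → L1-HIT  vc=[]
4: 0x30 (blk 6, set 0) → MISS  vc=[4]
5: 0x26 (blk 4, set 0) → VC-HIT  vc=[6]
6: 0x31 (blk 6, set 0) → VC-HIT  vc=[4]
7: 0x63 (blk 12, set 0) → MISS  vc=[4, 6]
8: 0x57 (blk 10, set 0) → MISS  vc=[4, 6, 12]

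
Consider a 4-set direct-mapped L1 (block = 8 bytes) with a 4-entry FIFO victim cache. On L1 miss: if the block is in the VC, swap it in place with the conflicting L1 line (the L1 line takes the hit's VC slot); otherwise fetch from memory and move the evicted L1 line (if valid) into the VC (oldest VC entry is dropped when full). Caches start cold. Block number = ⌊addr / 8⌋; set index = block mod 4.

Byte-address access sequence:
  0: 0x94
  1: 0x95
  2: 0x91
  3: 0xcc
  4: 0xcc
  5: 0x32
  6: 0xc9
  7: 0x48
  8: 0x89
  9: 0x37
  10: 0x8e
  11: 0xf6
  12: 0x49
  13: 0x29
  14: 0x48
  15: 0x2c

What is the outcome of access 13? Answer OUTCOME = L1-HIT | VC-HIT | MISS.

0: 0x94 (blk 18, set 2) → MISS  vc=[]
1: 0x95 (blk 18, set 2) → L1-HIT  vc=[]
2: 0x91 (blk 18, set 2) → L1-HIT  vc=[]
3: 0xcc (blk 25, set 1) → MISS  vc=[]
4: 0xcc (blk 25, set 1) → L1-HIT  vc=[]
5: 0x32 (blk 6, set 2) → MISS  vc=[18]
6: 0xc9 (blk 25, set 1) → L1-HIT  vc=[18]
7: 0x48 (blk 9, set 1) → MISS  vc=[18, 25]
8: 0x89 (blk 17, set 1) → MISS  vc=[18, 25, 9]
9: 0x37 (blk 6, set 2) → L1-HIT  vc=[18, 25, 9]
10: 0x8e (blk 17, set 1) → L1-HIT  vc=[18, 25, 9]
11: 0xf6 (blk 30, set 2) → MISS  vc=[18, 25, 9, 6]
12: 0x49 (blk 9, set 1) → VC-HIT  vc=[18, 25, 17, 6]
13: 0x29 (blk 5, set 1) → MISS  vc=[25, 17, 6, 9]
14: 0x48 (blk 9, set 1) → VC-HIT  vc=[25, 17, 6, 5]
15: 0x2c (blk 5, set 1) → VC-HIT  vc=[25, 17, 6, 9]

OUTCOME = MISS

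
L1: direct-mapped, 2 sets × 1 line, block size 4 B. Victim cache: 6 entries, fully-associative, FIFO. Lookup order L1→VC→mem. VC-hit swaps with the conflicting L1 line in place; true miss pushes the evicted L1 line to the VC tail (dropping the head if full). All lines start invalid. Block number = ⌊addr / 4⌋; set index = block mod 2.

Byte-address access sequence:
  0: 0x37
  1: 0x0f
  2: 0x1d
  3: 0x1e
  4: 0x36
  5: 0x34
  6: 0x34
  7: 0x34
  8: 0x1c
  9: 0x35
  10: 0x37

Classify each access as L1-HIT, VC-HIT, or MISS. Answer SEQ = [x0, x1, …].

SEQ = [MISS, MISS, MISS, L1-HIT, VC-HIT, L1-HIT, L1-HIT, L1-HIT, VC-HIT, VC-HIT, L1-HIT]

#0 0x37→b13/s1 MISS; vc=[]
#1 0xf→b3/s1 MISS; vc=[13]
#2 0x1d→b7/s1 MISS; vc=[13,3]
#3 0x1e→b7/s1 L1-HIT; vc=[13,3]
#4 0x36→b13/s1 VC-HIT; vc=[7,3]
#5 0x34→b13/s1 L1-HIT; vc=[7,3]
#6 0x34→b13/s1 L1-HIT; vc=[7,3]
#7 0x34→b13/s1 L1-HIT; vc=[7,3]
#8 0x1c→b7/s1 VC-HIT; vc=[13,3]
#9 0x35→b13/s1 VC-HIT; vc=[7,3]
#10 0x37→b13/s1 L1-HIT; vc=[7,3]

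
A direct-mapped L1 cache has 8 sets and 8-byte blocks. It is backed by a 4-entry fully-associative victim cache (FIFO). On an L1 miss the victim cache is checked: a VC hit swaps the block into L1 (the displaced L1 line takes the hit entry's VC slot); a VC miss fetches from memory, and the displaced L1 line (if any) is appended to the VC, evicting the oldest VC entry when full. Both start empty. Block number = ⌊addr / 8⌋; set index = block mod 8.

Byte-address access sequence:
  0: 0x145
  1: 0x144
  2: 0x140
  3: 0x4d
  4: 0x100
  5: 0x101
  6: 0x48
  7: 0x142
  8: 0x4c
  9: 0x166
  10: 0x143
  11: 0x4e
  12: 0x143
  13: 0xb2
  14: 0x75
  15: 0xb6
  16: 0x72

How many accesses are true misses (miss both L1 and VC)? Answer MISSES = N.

MISSES = 6

#0 0x145→b40/s0 MISS; vc=[]
#1 0x144→b40/s0 L1-HIT; vc=[]
#2 0x140→b40/s0 L1-HIT; vc=[]
#3 0x4d→b9/s1 MISS; vc=[]
#4 0x100→b32/s0 MISS; vc=[40]
#5 0x101→b32/s0 L1-HIT; vc=[40]
#6 0x48→b9/s1 L1-HIT; vc=[40]
#7 0x142→b40/s0 VC-HIT; vc=[32]
#8 0x4c→b9/s1 L1-HIT; vc=[32]
#9 0x166→b44/s4 MISS; vc=[32]
#10 0x143→b40/s0 L1-HIT; vc=[32]
#11 0x4e→b9/s1 L1-HIT; vc=[32]
#12 0x143→b40/s0 L1-HIT; vc=[32]
#13 0xb2→b22/s6 MISS; vc=[32]
#14 0x75→b14/s6 MISS; vc=[32,22]
#15 0xb6→b22/s6 VC-HIT; vc=[32,14]
#16 0x72→b14/s6 VC-HIT; vc=[32,22]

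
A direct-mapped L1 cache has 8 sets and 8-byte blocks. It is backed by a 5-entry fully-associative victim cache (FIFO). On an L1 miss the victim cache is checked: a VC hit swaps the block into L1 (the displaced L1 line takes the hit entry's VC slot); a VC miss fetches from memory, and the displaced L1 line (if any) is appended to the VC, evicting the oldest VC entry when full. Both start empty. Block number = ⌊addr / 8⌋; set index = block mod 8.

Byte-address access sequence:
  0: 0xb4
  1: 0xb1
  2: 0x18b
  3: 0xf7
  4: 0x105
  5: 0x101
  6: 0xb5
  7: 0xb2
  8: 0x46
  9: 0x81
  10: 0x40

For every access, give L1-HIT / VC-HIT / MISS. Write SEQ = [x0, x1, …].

SEQ = [MISS, L1-HIT, MISS, MISS, MISS, L1-HIT, VC-HIT, L1-HIT, MISS, MISS, VC-HIT]

0: 0xb4 (blk 22, set 6) → MISS  vc=[]
1: 0xb1 (blk 22, set 6) → L1-HIT  vc=[]
2: 0x18b (blk 49, set 1) → MISS  vc=[]
3: 0xf7 (blk 30, set 6) → MISS  vc=[22]
4: 0x105 (blk 32, set 0) → MISS  vc=[22]
5: 0x101 (blk 32, set 0) → L1-HIT  vc=[22]
6: 0xb5 (blk 22, set 6) → VC-HIT  vc=[30]
7: 0xb2 (blk 22, set 6) → L1-HIT  vc=[30]
8: 0x46 (blk 8, set 0) → MISS  vc=[30, 32]
9: 0x81 (blk 16, set 0) → MISS  vc=[30, 32, 8]
10: 0x40 (blk 8, set 0) → VC-HIT  vc=[30, 32, 16]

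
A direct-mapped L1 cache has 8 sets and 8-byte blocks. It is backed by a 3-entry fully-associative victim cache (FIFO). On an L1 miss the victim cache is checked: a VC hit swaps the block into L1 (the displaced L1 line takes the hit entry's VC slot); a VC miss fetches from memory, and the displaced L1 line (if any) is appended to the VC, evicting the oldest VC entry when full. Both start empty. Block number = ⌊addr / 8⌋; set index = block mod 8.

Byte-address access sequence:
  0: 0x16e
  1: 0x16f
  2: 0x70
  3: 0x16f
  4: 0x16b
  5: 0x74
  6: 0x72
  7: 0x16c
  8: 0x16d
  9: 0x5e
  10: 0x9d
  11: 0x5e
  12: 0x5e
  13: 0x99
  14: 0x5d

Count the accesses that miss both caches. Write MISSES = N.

  [0] addr=0x16e blk=45 s=5: MISS | VC []
  [1] addr=0x16f blk=45 s=5: L1-HIT | VC []
  [2] addr=0x70 blk=14 s=6: MISS | VC []
  [3] addr=0x16f blk=45 s=5: L1-HIT | VC []
  [4] addr=0x16b blk=45 s=5: L1-HIT | VC []
  [5] addr=0x74 blk=14 s=6: L1-HIT | VC []
  [6] addr=0x72 blk=14 s=6: L1-HIT | VC []
  [7] addr=0x16c blk=45 s=5: L1-HIT | VC []
  [8] addr=0x16d blk=45 s=5: L1-HIT | VC []
  [9] addr=0x5e blk=11 s=3: MISS | VC []
  [10] addr=0x9d blk=19 s=3: MISS | VC [11]
  [11] addr=0x5e blk=11 s=3: VC-HIT | VC [19]
  [12] addr=0x5e blk=11 s=3: L1-HIT | VC [19]
  [13] addr=0x99 blk=19 s=3: VC-HIT | VC [11]
  [14] addr=0x5d blk=11 s=3: VC-HIT | VC [19]

MISSES = 4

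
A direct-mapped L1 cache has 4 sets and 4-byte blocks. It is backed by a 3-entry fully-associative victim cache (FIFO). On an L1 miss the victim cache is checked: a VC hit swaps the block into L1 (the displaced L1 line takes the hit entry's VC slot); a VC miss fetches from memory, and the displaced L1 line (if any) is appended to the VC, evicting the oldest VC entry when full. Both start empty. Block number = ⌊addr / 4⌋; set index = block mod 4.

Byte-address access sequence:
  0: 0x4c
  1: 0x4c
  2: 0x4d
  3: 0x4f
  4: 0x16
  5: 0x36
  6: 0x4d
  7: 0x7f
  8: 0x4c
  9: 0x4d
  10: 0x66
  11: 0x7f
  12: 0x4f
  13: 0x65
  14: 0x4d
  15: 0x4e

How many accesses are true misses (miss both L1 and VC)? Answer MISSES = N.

#0 0x4c→b19/s3 MISS; vc=[]
#1 0x4c→b19/s3 L1-HIT; vc=[]
#2 0x4d→b19/s3 L1-HIT; vc=[]
#3 0x4f→b19/s3 L1-HIT; vc=[]
#4 0x16→b5/s1 MISS; vc=[]
#5 0x36→b13/s1 MISS; vc=[5]
#6 0x4d→b19/s3 L1-HIT; vc=[5]
#7 0x7f→b31/s3 MISS; vc=[5,19]
#8 0x4c→b19/s3 VC-HIT; vc=[5,31]
#9 0x4d→b19/s3 L1-HIT; vc=[5,31]
#10 0x66→b25/s1 MISS; vc=[5,31,13]
#11 0x7f→b31/s3 VC-HIT; vc=[5,19,13]
#12 0x4f→b19/s3 VC-HIT; vc=[5,31,13]
#13 0x65→b25/s1 L1-HIT; vc=[5,31,13]
#14 0x4d→b19/s3 L1-HIT; vc=[5,31,13]
#15 0x4e→b19/s3 L1-HIT; vc=[5,31,13]

MISSES = 5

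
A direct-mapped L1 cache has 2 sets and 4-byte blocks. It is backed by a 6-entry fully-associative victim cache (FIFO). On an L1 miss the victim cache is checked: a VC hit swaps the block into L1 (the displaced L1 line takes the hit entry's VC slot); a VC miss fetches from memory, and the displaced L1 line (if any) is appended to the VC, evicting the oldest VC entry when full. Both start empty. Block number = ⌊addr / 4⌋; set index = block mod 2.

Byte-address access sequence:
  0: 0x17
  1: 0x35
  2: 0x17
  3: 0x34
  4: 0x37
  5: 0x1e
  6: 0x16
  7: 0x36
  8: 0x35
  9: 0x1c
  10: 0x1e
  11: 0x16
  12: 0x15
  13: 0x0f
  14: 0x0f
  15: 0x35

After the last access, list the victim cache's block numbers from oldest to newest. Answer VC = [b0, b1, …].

#0 0x17→b5/s1 MISS; vc=[]
#1 0x35→b13/s1 MISS; vc=[5]
#2 0x17→b5/s1 VC-HIT; vc=[13]
#3 0x34→b13/s1 VC-HIT; vc=[5]
#4 0x37→b13/s1 L1-HIT; vc=[5]
#5 0x1e→b7/s1 MISS; vc=[5,13]
#6 0x16→b5/s1 VC-HIT; vc=[7,13]
#7 0x36→b13/s1 VC-HIT; vc=[7,5]
#8 0x35→b13/s1 L1-HIT; vc=[7,5]
#9 0x1c→b7/s1 VC-HIT; vc=[13,5]
#10 0x1e→b7/s1 L1-HIT; vc=[13,5]
#11 0x16→b5/s1 VC-HIT; vc=[13,7]
#12 0x15→b5/s1 L1-HIT; vc=[13,7]
#13 0xf→b3/s1 MISS; vc=[13,7,5]
#14 0xf→b3/s1 L1-HIT; vc=[13,7,5]
#15 0x35→b13/s1 VC-HIT; vc=[3,7,5]

VC = [3, 7, 5]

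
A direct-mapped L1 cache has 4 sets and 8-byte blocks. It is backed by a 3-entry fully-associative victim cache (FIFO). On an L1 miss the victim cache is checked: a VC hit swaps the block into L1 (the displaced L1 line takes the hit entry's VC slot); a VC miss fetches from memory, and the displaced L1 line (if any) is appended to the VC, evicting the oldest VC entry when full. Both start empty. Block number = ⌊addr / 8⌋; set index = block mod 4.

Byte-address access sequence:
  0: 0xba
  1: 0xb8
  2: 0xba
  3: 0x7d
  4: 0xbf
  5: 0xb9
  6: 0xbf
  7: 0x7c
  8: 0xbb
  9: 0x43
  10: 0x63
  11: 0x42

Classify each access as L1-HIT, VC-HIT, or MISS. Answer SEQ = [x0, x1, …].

#0 0xba→b23/s3 MISS; vc=[]
#1 0xb8→b23/s3 L1-HIT; vc=[]
#2 0xba→b23/s3 L1-HIT; vc=[]
#3 0x7d→b15/s3 MISS; vc=[23]
#4 0xbf→b23/s3 VC-HIT; vc=[15]
#5 0xb9→b23/s3 L1-HIT; vc=[15]
#6 0xbf→b23/s3 L1-HIT; vc=[15]
#7 0x7c→b15/s3 VC-HIT; vc=[23]
#8 0xbb→b23/s3 VC-HIT; vc=[15]
#9 0x43→b8/s0 MISS; vc=[15]
#10 0x63→b12/s0 MISS; vc=[15,8]
#11 0x42→b8/s0 VC-HIT; vc=[15,12]

SEQ = [MISS, L1-HIT, L1-HIT, MISS, VC-HIT, L1-HIT, L1-HIT, VC-HIT, VC-HIT, MISS, MISS, VC-HIT]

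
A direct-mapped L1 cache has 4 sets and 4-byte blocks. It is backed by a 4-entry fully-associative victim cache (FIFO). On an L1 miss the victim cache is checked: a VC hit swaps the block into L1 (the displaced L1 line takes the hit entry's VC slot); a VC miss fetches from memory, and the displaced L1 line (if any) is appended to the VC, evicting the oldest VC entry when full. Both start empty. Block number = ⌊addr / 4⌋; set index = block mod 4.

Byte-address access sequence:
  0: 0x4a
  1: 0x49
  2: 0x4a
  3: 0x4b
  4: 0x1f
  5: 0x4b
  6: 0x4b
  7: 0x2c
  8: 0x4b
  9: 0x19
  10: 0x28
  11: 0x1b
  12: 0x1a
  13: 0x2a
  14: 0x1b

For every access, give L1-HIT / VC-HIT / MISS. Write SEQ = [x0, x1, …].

  [0] addr=0x4a blk=18 s=2: MISS | VC []
  [1] addr=0x49 blk=18 s=2: L1-HIT | VC []
  [2] addr=0x4a blk=18 s=2: L1-HIT | VC []
  [3] addr=0x4b blk=18 s=2: L1-HIT | VC []
  [4] addr=0x1f blk=7 s=3: MISS | VC []
  [5] addr=0x4b blk=18 s=2: L1-HIT | VC []
  [6] addr=0x4b blk=18 s=2: L1-HIT | VC []
  [7] addr=0x2c blk=11 s=3: MISS | VC [7]
  [8] addr=0x4b blk=18 s=2: L1-HIT | VC [7]
  [9] addr=0x19 blk=6 s=2: MISS | VC [7, 18]
  [10] addr=0x28 blk=10 s=2: MISS | VC [7, 18, 6]
  [11] addr=0x1b blk=6 s=2: VC-HIT | VC [7, 18, 10]
  [12] addr=0x1a blk=6 s=2: L1-HIT | VC [7, 18, 10]
  [13] addr=0x2a blk=10 s=2: VC-HIT | VC [7, 18, 6]
  [14] addr=0x1b blk=6 s=2: VC-HIT | VC [7, 18, 10]

SEQ = [MISS, L1-HIT, L1-HIT, L1-HIT, MISS, L1-HIT, L1-HIT, MISS, L1-HIT, MISS, MISS, VC-HIT, L1-HIT, VC-HIT, VC-HIT]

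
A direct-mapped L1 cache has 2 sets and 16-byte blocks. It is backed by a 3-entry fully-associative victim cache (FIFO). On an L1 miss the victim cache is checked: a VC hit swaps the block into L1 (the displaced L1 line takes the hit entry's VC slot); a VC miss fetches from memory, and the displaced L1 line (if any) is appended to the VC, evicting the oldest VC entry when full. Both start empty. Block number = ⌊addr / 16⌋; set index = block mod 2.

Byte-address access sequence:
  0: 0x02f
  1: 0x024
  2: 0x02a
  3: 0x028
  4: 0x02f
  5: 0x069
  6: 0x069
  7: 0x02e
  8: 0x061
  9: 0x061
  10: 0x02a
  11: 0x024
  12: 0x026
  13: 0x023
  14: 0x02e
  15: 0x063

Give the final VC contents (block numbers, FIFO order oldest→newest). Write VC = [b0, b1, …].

VC = [2]

0: 0x2f (blk 2, set 0) → MISS  vc=[]
1: 0x24 (blk 2, set 0) → L1-HIT  vc=[]
2: 0x2a (blk 2, set 0) → L1-HIT  vc=[]
3: 0x28 (blk 2, set 0) → L1-HIT  vc=[]
4: 0x2f (blk 2, set 0) → L1-HIT  vc=[]
5: 0x69 (blk 6, set 0) → MISS  vc=[2]
6: 0x69 (blk 6, set 0) → L1-HIT  vc=[2]
7: 0x2e (blk 2, set 0) → VC-HIT  vc=[6]
8: 0x61 (blk 6, set 0) → VC-HIT  vc=[2]
9: 0x61 (blk 6, set 0) → L1-HIT  vc=[2]
10: 0x2a (blk 2, set 0) → VC-HIT  vc=[6]
11: 0x24 (blk 2, set 0) → L1-HIT  vc=[6]
12: 0x26 (blk 2, set 0) → L1-HIT  vc=[6]
13: 0x23 (blk 2, set 0) → L1-HIT  vc=[6]
14: 0x2e (blk 2, set 0) → L1-HIT  vc=[6]
15: 0x63 (blk 6, set 0) → VC-HIT  vc=[2]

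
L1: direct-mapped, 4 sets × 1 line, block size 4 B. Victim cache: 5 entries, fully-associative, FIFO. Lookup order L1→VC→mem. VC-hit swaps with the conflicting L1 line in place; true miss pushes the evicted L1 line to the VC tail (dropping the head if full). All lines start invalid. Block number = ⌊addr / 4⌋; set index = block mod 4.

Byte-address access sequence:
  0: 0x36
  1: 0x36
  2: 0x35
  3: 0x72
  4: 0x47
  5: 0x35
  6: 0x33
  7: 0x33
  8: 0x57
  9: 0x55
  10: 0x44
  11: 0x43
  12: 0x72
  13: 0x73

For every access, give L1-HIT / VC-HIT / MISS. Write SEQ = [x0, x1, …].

0: 0x36 (blk 13, set 1) → MISS  vc=[]
1: 0x36 (blk 13, set 1) → L1-HIT  vc=[]
2: 0x35 (blk 13, set 1) → L1-HIT  vc=[]
3: 0x72 (blk 28, set 0) → MISS  vc=[]
4: 0x47 (blk 17, set 1) → MISS  vc=[13]
5: 0x35 (blk 13, set 1) → VC-HIT  vc=[17]
6: 0x33 (blk 12, set 0) → MISS  vc=[17, 28]
7: 0x33 (blk 12, set 0) → L1-HIT  vc=[17, 28]
8: 0x57 (blk 21, set 1) → MISS  vc=[17, 28, 13]
9: 0x55 (blk 21, set 1) → L1-HIT  vc=[17, 28, 13]
10: 0x44 (blk 17, set 1) → VC-HIT  vc=[21, 28, 13]
11: 0x43 (blk 16, set 0) → MISS  vc=[21, 28, 13, 12]
12: 0x72 (blk 28, set 0) → VC-HIT  vc=[21, 16, 13, 12]
13: 0x73 (blk 28, set 0) → L1-HIT  vc=[21, 16, 13, 12]

SEQ = [MISS, L1-HIT, L1-HIT, MISS, MISS, VC-HIT, MISS, L1-HIT, MISS, L1-HIT, VC-HIT, MISS, VC-HIT, L1-HIT]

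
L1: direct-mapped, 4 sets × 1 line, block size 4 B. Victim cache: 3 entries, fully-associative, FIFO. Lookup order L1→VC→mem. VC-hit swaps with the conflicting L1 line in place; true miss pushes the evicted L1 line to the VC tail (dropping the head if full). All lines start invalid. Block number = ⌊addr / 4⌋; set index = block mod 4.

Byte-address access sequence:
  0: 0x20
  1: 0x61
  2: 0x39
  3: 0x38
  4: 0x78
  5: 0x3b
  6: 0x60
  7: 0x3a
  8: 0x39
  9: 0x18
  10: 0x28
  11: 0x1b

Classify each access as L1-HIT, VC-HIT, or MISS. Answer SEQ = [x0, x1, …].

SEQ = [MISS, MISS, MISS, L1-HIT, MISS, VC-HIT, L1-HIT, L1-HIT, L1-HIT, MISS, MISS, VC-HIT]

#0 0x20→b8/s0 MISS; vc=[]
#1 0x61→b24/s0 MISS; vc=[8]
#2 0x39→b14/s2 MISS; vc=[8]
#3 0x38→b14/s2 L1-HIT; vc=[8]
#4 0x78→b30/s2 MISS; vc=[8,14]
#5 0x3b→b14/s2 VC-HIT; vc=[8,30]
#6 0x60→b24/s0 L1-HIT; vc=[8,30]
#7 0x3a→b14/s2 L1-HIT; vc=[8,30]
#8 0x39→b14/s2 L1-HIT; vc=[8,30]
#9 0x18→b6/s2 MISS; vc=[8,30,14]
#10 0x28→b10/s2 MISS; vc=[30,14,6]
#11 0x1b→b6/s2 VC-HIT; vc=[30,14,10]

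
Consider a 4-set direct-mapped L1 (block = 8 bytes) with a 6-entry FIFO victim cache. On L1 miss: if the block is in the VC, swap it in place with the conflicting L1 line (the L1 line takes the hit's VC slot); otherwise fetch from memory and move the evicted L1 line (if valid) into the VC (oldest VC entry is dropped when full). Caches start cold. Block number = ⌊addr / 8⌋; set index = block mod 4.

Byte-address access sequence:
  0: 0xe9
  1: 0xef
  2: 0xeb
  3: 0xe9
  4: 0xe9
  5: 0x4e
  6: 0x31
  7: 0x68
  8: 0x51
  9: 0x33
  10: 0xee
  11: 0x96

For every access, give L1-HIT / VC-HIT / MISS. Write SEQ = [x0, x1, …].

SEQ = [MISS, L1-HIT, L1-HIT, L1-HIT, L1-HIT, MISS, MISS, MISS, MISS, VC-HIT, VC-HIT, MISS]

0: 0xe9 (blk 29, set 1) → MISS  vc=[]
1: 0xef (blk 29, set 1) → L1-HIT  vc=[]
2: 0xeb (blk 29, set 1) → L1-HIT  vc=[]
3: 0xe9 (blk 29, set 1) → L1-HIT  vc=[]
4: 0xe9 (blk 29, set 1) → L1-HIT  vc=[]
5: 0x4e (blk 9, set 1) → MISS  vc=[29]
6: 0x31 (blk 6, set 2) → MISS  vc=[29]
7: 0x68 (blk 13, set 1) → MISS  vc=[29, 9]
8: 0x51 (blk 10, set 2) → MISS  vc=[29, 9, 6]
9: 0x33 (blk 6, set 2) → VC-HIT  vc=[29, 9, 10]
10: 0xee (blk 29, set 1) → VC-HIT  vc=[13, 9, 10]
11: 0x96 (blk 18, set 2) → MISS  vc=[13, 9, 10, 6]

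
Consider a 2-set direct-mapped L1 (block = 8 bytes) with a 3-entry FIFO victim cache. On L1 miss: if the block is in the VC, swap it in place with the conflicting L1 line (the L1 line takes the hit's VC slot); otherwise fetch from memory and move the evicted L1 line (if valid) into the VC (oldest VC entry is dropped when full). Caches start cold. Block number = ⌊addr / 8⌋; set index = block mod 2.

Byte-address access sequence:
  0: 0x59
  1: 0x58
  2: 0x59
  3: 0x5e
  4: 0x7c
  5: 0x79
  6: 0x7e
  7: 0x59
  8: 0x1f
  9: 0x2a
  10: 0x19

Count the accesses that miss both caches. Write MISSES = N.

MISSES = 4

  [0] addr=0x59 blk=11 s=1: MISS | VC []
  [1] addr=0x58 blk=11 s=1: L1-HIT | VC []
  [2] addr=0x59 blk=11 s=1: L1-HIT | VC []
  [3] addr=0x5e blk=11 s=1: L1-HIT | VC []
  [4] addr=0x7c blk=15 s=1: MISS | VC [11]
  [5] addr=0x79 blk=15 s=1: L1-HIT | VC [11]
  [6] addr=0x7e blk=15 s=1: L1-HIT | VC [11]
  [7] addr=0x59 blk=11 s=1: VC-HIT | VC [15]
  [8] addr=0x1f blk=3 s=1: MISS | VC [15, 11]
  [9] addr=0x2a blk=5 s=1: MISS | VC [15, 11, 3]
  [10] addr=0x19 blk=3 s=1: VC-HIT | VC [15, 11, 5]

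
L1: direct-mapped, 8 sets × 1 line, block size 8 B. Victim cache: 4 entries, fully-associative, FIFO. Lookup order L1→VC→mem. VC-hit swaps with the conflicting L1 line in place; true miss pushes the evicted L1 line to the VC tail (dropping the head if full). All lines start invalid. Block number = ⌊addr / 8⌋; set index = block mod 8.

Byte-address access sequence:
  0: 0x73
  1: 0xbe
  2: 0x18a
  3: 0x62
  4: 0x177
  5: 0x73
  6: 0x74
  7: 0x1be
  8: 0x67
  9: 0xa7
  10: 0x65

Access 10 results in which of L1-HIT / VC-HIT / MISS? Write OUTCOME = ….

0: 0x73 (blk 14, set 6) → MISS  vc=[]
1: 0xbe (blk 23, set 7) → MISS  vc=[]
2: 0x18a (blk 49, set 1) → MISS  vc=[]
3: 0x62 (blk 12, set 4) → MISS  vc=[]
4: 0x177 (blk 46, set 6) → MISS  vc=[14]
5: 0x73 (blk 14, set 6) → VC-HIT  vc=[46]
6: 0x74 (blk 14, set 6) → L1-HIT  vc=[46]
7: 0x1be (blk 55, set 7) → MISS  vc=[46, 23]
8: 0x67 (blk 12, set 4) → L1-HIT  vc=[46, 23]
9: 0xa7 (blk 20, set 4) → MISS  vc=[46, 23, 12]
10: 0x65 (blk 12, set 4) → VC-HIT  vc=[46, 23, 20]

OUTCOME = VC-HIT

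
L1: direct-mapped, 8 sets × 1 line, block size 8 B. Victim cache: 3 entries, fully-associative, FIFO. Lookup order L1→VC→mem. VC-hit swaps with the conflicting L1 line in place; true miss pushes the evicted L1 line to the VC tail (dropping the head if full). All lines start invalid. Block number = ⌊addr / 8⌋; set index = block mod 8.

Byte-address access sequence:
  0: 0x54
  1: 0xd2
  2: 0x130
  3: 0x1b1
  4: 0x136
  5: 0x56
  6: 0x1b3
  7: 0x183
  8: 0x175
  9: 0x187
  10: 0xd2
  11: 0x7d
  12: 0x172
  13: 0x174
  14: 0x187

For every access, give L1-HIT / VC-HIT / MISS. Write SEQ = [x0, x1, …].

0: 0x54 (blk 10, set 2) → MISS  vc=[]
1: 0xd2 (blk 26, set 2) → MISS  vc=[10]
2: 0x130 (blk 38, set 6) → MISS  vc=[10]
3: 0x1b1 (blk 54, set 6) → MISS  vc=[10, 38]
4: 0x136 (blk 38, set 6) → VC-HIT  vc=[10, 54]
5: 0x56 (blk 10, set 2) → VC-HIT  vc=[26, 54]
6: 0x1b3 (blk 54, set 6) → VC-HIT  vc=[26, 38]
7: 0x183 (blk 48, set 0) → MISS  vc=[26, 38]
8: 0x175 (blk 46, set 6) → MISS  vc=[26, 38, 54]
9: 0x187 (blk 48, set 0) → L1-HIT  vc=[26, 38, 54]
10: 0xd2 (blk 26, set 2) → VC-HIT  vc=[10, 38, 54]
11: 0x7d (blk 15, set 7) → MISS  vc=[10, 38, 54]
12: 0x172 (blk 46, set 6) → L1-HIT  vc=[10, 38, 54]
13: 0x174 (blk 46, set 6) → L1-HIT  vc=[10, 38, 54]
14: 0x187 (blk 48, set 0) → L1-HIT  vc=[10, 38, 54]

SEQ = [MISS, MISS, MISS, MISS, VC-HIT, VC-HIT, VC-HIT, MISS, MISS, L1-HIT, VC-HIT, MISS, L1-HIT, L1-HIT, L1-HIT]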